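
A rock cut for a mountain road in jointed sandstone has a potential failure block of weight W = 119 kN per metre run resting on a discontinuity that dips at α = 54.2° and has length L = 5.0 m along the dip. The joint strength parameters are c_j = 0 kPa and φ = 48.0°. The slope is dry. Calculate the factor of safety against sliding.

FS = 0.80

Resolving the block weight along and normal to the plane and applying the Mohr–Coulomb strength on the joint:
N' = W cosα = 119·cos54.2° = 69.6 kN/m
Driving force T = W sinα = 119·sin54.2° = 96.5 kN/m
Resisting force R = c_j·L + N'·tanφ = 0·5.0 + 69.6·tan48.0° = 0.0 + 77.3 = 77.3 kN/m
FS = R / T = 77.3 / 96.5 = 0.801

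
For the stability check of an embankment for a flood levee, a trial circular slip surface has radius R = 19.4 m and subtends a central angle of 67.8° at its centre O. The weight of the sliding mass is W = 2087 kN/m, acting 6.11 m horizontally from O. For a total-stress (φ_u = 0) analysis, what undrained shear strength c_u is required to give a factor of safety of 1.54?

FS = c_u·L_a·R / (W·d), so c_u = FS·W·d / (L_a·R).
Arc length L_a = R·θ = 19.4·(67.8°·π/180) = 19.4·1.1833 = 22.96 m
c_u = 1.54·2087·6.11 / (22.96·19.4) = 19637.4 / 445.36 = 44.09 kPa

c_u = 44.1 kPa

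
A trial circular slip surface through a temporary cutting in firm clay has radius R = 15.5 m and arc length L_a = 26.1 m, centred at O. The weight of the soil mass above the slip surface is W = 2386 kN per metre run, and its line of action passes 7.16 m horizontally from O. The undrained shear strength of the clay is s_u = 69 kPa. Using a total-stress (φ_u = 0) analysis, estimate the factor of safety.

Taking moments about the centre O, the resisting moment is provided by the undrained shear strength acting along the arc:
M_R = s_u·L_a·R = 69·26.10·15.5 = 27914.0 kN·m/m
M_D = W·d = 2386·7.16 = 17083.8 kN·m/m
FS = M_R / M_D = 27914.0 / 17083.8 = 1.634

FS = 1.63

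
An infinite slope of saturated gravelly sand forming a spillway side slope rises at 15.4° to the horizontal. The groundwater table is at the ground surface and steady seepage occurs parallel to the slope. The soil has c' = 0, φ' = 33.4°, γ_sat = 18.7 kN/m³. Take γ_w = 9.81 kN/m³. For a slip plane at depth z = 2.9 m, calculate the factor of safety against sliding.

With seepage parallel to the slope and the water table at the surface, the effective normal stress on the slip plane uses the buoyant unit weight γ' = γ_sat − γ_w while the driving shear stress uses γ_sat:
FS = [c' + γ' z cos²β tanφ'] / [γ_sat z sinβ cosβ]
(For c' = 0 this reduces to FS = (γ'/γ_sat)·tanφ'/tanβ.)
γ' = 18.7 − 9.81 = 8.89 kN/m³
Numerator = 0.0 + 8.89·2.9·cos²15.4°·tan33.4° = 0.0 + 8.89·2.9·0.9295·0.6594 = 15.801 kPa
Denominator = 18.7·2.9·sin15.4°·cos15.4° = 18.7·2.9·0.2656·0.9641 = 13.884 kPa
FS = 15.801 / 13.884 = 1.138

FS = 1.14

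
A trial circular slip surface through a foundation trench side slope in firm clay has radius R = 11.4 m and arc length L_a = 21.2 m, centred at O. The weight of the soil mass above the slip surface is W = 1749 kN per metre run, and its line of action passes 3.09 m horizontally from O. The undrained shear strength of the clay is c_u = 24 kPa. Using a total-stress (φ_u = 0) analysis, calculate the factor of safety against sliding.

Taking moments about the centre O, the resisting moment is provided by the undrained shear strength acting along the arc:
M_R = c_u·L_a·R = 24·21.20·11.4 = 5800.3 kN·m/m
M_D = W·d = 1749·3.09 = 5404.4 kN·m/m
FS = M_R / M_D = 5800.3 / 5404.4 = 1.073

FS = 1.07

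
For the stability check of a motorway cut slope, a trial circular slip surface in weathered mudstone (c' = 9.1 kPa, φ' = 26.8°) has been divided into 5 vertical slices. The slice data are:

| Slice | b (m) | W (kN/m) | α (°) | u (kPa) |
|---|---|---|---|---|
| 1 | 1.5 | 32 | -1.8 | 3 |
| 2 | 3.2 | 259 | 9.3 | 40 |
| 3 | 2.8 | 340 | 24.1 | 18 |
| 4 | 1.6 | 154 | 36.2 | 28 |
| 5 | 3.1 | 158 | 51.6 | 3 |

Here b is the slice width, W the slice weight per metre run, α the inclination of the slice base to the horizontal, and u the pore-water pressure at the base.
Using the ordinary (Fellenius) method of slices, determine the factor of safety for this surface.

Ordinary method of slices: FS = Σ[c'·Δl_i + (W_i cosα_i − u_i·Δl_i)·tanφ'] / Σ W_i sinα_i, with Δl_i = b_i / cosα_i.
Slice 1: Δl = 1.5/cos(-1.8°) = 1.501 m; N'_1 = 32·cos(-1.8°) − 3·1.501 = 27.5; c'Δl = 13.66; W sinα = -1.0
Slice 2: Δl = 3.2/cos9.3° = 3.243 m; N'_2 = 259·cos9.3° − 40·3.243 = 125.9; c'Δl = 29.51; W sinα = 41.9
Slice 3: Δl = 2.8/cos24.1° = 3.067 m; N'_3 = 340·cos24.1° − 18·3.067 = 255.2; c'Δl = 27.91; W sinα = 138.8
Slice 4: Δl = 1.6/cos36.2° = 1.983 m; N'_4 = 154·cos36.2° − 28·1.983 = 68.8; c'Δl = 18.04; W sinα = 91.0
Slice 5: Δl = 3.1/cos51.6° = 4.991 m; N'_5 = 158·cos51.6° − 3·4.991 = 83.2; c'Δl = 45.42; W sinα = 123.8
Σc'Δl = 134.5 kN/m; ΣN' = 560.4 kN/m; ΣW sinα = 394.5 kN/m
Resisting = 134.5 + 560.4·tan26.8° = 134.5 + 283.1 = 417.6 kN/m
FS = 417.6 / 394.5 = 1.059

FS = 1.06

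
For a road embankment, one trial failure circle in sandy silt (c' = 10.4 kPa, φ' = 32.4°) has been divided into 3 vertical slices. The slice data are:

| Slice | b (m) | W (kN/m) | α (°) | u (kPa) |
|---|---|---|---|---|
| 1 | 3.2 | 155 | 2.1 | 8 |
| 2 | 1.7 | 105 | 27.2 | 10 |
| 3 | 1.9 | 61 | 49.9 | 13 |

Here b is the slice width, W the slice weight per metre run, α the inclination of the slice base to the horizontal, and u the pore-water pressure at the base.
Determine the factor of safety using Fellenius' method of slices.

FS = 2.13

Ordinary method of slices: FS = Σ[c'·Δl_i + (W_i cosα_i − u_i·Δl_i)·tanφ'] / Σ W_i sinα_i, with Δl_i = b_i / cosα_i.
Slice 1: Δl = 3.2/cos2.1° = 3.202 m; N'_1 = 155·cos2.1° − 8·3.202 = 129.3; c'Δl = 33.30; W sinα = 5.7
Slice 2: Δl = 1.7/cos27.2° = 1.911 m; N'_2 = 105·cos27.2° − 10·1.911 = 74.3; c'Δl = 19.88; W sinα = 48.0
Slice 3: Δl = 1.9/cos49.9° = 2.950 m; N'_3 = 61·cos49.9° − 13·2.950 = 0.9; c'Δl = 30.68; W sinα = 46.7
Σc'Δl = 83.9 kN/m; ΣN' = 204.5 kN/m; ΣW sinα = 100.3 kN/m
Resisting = 83.9 + 204.5·tan32.4° = 83.9 + 129.8 = 213.6 kN/m
FS = 213.6 / 100.3 = 2.129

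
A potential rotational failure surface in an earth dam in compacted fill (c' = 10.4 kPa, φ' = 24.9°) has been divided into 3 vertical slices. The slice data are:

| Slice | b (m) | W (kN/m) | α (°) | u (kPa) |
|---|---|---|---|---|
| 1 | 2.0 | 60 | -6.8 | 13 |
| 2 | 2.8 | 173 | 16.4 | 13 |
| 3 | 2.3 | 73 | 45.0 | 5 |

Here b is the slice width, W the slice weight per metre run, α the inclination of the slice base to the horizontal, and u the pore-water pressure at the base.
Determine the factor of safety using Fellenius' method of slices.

FS = 1.89

Ordinary method of slices: FS = Σ[c'·Δl_i + (W_i cosα_i − u_i·Δl_i)·tanφ'] / Σ W_i sinα_i, with Δl_i = b_i / cosα_i.
Slice 1: Δl = 2.0/cos(-6.8°) = 2.014 m; N'_1 = 60·cos(-6.8°) − 13·2.014 = 33.4; c'Δl = 20.95; W sinα = -7.1
Slice 2: Δl = 2.8/cos16.4° = 2.919 m; N'_2 = 173·cos16.4° − 13·2.919 = 128.0; c'Δl = 30.36; W sinα = 48.8
Slice 3: Δl = 2.3/cos45.0° = 3.253 m; N'_3 = 73·cos45.0° − 5·3.253 = 35.4; c'Δl = 33.83; W sinα = 51.6
Σc'Δl = 85.1 kN/m; ΣN' = 196.8 kN/m; ΣW sinα = 93.4 kN/m
Resisting = 85.1 + 196.8·tan24.9° = 85.1 + 91.3 = 176.5 kN/m
FS = 176.5 / 93.4 = 1.890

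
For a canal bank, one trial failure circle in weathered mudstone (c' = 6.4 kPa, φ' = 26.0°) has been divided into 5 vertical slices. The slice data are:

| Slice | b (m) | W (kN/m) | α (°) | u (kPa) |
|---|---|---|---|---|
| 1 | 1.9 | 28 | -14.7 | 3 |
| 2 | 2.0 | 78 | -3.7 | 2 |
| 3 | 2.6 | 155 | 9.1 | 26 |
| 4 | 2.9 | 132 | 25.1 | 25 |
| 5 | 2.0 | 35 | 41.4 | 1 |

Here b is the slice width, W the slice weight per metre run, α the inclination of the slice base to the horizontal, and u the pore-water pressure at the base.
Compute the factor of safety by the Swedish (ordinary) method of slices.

FS = 2.17

Ordinary method of slices: FS = Σ[c'·Δl_i + (W_i cosα_i − u_i·Δl_i)·tanφ'] / Σ W_i sinα_i, with Δl_i = b_i / cosα_i.
Slice 1: Δl = 1.9/cos(-14.7°) = 1.964 m; N'_1 = 28·cos(-14.7°) − 3·1.964 = 21.2; c'Δl = 12.57; W sinα = -7.1
Slice 2: Δl = 2.0/cos(-3.7°) = 2.004 m; N'_2 = 78·cos(-3.7°) − 2·2.004 = 73.8; c'Δl = 12.83; W sinα = -5.0
Slice 3: Δl = 2.6/cos9.1° = 2.633 m; N'_3 = 155·cos9.1° − 26·2.633 = 84.6; c'Δl = 16.85; W sinα = 24.5
Slice 4: Δl = 2.9/cos25.1° = 3.202 m; N'_4 = 132·cos25.1° − 25·3.202 = 39.5; c'Δl = 20.50; W sinα = 56.0
Slice 5: Δl = 2.0/cos41.4° = 2.666 m; N'_5 = 35·cos41.4° − 1·2.666 = 23.6; c'Δl = 17.06; W sinα = 23.1
Σc'Δl = 79.8 kN/m; ΣN' = 242.7 kN/m; ΣW sinα = 91.5 kN/m
Resisting = 79.8 + 242.7·tan26.0° = 79.8 + 118.4 = 198.2 kN/m
FS = 198.2 / 91.5 = 2.165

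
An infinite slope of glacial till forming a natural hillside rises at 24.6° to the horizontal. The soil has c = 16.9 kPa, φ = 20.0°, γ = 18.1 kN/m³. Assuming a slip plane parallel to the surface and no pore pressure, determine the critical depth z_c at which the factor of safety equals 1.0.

Setting FS = 1.00 in FS = [c + γz cos²β tanφ] / [γz sinβ cosβ] and solving for z:
z = c / [γ cosβ (FS·sinβ − cosβ·tanφ)]
  = 16.9 / [18.1·cos24.6°·(1.00·sin24.6° − cos24.6°·tan20.0°)]
  = 16.9 / [18.1·0.9092·(1.00·0.4163 − 0.9092·0.3640)]
  = 16.9 / 1.4046 = 12.032 m

z_c = 12.03 m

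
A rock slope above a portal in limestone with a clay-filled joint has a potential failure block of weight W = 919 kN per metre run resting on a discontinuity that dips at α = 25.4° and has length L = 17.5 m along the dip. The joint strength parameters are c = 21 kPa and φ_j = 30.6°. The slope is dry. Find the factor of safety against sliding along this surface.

Resolving the block weight along and normal to the plane and applying the Mohr–Coulomb strength on the joint:
N' = W cosα = 919·cos25.4° = 830.2 kN/m
Driving force T = W sinα = 919·sin25.4° = 394.2 kN/m
Resisting force R = c·L + N'·tanφ_j = 21·17.5 + 830.2·tan30.6° = 367.5 + 491.0 = 858.5 kN/m
FS = R / T = 858.5 / 394.2 = 2.178

FS = 2.18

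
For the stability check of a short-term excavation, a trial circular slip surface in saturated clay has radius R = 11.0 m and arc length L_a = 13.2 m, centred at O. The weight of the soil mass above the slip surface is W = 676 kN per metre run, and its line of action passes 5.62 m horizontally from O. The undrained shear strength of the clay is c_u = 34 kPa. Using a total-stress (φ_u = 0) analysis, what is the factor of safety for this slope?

FS = 1.30

Taking moments about the centre O, the resisting moment is provided by the undrained shear strength acting along the arc:
M_R = c_u·L_a·R = 34·13.20·11.0 = 4936.8 kN·m/m
M_D = W·d = 676·5.62 = 3799.1 kN·m/m
FS = M_R / M_D = 4936.8 / 3799.1 = 1.299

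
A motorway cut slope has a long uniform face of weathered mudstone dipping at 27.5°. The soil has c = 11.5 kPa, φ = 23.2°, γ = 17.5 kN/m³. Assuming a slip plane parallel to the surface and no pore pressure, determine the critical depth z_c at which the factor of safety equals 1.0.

Setting FS = 1.00 in FS = [c + γz cos²β tanφ] / [γz sinβ cosβ] and solving for z:
z = c / [γ cosβ (FS·sinβ − cosβ·tanφ)]
  = 11.5 / [17.5·cos27.5°·(1.00·sin27.5° − cos27.5°·tan23.2°)]
  = 11.5 / [17.5·0.8870·(1.00·0.4617 − 0.8870·0.4286)]
  = 11.5 / 1.2663 = 9.082 m

z_c = 9.08 m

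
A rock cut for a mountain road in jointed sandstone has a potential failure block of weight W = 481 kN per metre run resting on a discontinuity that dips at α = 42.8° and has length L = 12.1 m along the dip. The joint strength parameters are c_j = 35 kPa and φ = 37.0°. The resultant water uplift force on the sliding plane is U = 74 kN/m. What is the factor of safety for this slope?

FS = 1.94

Resolving the block weight along and normal to the plane and applying the Mohr–Coulomb strength on the joint:
N' = W cosα − U = 481·cos42.8° − 74 = 278.9 kN/m
Driving force T = W sinα = 481·sin42.8° = 326.8 kN/m
Resisting force R = c_j·L + N'·tanφ = 35·12.1 + 278.9·tan37.0° = 423.5 + 210.2 = 633.7 kN/m
FS = R / T = 633.7 / 326.8 = 1.939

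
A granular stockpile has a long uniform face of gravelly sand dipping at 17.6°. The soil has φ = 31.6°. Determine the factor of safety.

For a dry cohesionless infinite slope the factor of safety is FS = tanφ / tanβ.
FS = tan31.6° / tan17.6° = 0.6152 / 0.3172 = 1.939

FS = 1.94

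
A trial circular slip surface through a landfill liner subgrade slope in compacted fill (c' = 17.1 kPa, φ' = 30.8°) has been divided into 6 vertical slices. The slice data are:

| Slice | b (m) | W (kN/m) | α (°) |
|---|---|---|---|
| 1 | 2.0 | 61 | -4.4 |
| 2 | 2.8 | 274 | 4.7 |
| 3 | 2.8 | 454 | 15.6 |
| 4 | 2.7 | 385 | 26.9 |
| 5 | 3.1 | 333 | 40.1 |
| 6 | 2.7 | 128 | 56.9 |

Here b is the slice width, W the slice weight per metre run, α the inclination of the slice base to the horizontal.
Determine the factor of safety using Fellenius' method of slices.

FS = 1.88

Ordinary method of slices: FS = Σ[c'·Δl_i + (W_i cosα_i)·tanφ'] / Σ W_i sinα_i, with Δl_i = b_i / cosα_i.
Slice 1: Δl = 2.0/cos(-4.4°) = 2.006 m; N'_1 = 61·cos(-4.4°) = 60.8; c'Δl = 34.30; W sinα = -4.7
Slice 2: Δl = 2.8/cos4.7° = 2.809 m; N'_2 = 274·cos4.7° = 273.1; c'Δl = 48.04; W sinα = 22.5
Slice 3: Δl = 2.8/cos15.6° = 2.907 m; N'_3 = 454·cos15.6° = 437.3; c'Δl = 49.71; W sinα = 122.1
Slice 4: Δl = 2.7/cos26.9° = 3.028 m; N'_4 = 385·cos26.9° = 343.3; c'Δl = 51.77; W sinα = 174.2
Slice 5: Δl = 3.1/cos40.1° = 4.053 m; N'_5 = 333·cos40.1° = 254.7; c'Δl = 69.30; W sinα = 214.5
Slice 6: Δl = 2.7/cos56.9° = 4.944 m; N'_6 = 128·cos56.9° = 69.9; c'Δl = 84.54; W sinα = 107.2
Σc'Δl = 337.7 kN/m; ΣN' = 1439.1 kN/m; ΣW sinα = 635.8 kN/m
Resisting = 337.7 + 1439.1·tan30.8° = 337.7 + 857.9 = 1195.6 kN/m
FS = 1195.6 / 635.8 = 1.881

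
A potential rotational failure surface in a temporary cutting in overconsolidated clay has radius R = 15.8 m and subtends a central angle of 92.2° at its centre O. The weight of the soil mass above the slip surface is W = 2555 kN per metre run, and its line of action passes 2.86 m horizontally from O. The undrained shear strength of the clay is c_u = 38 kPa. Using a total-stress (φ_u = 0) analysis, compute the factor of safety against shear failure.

Taking moments about the centre O, the resisting moment is provided by the undrained shear strength acting along the arc:
Arc length L_a = R·θ = 15.8·(92.2°·π/180) = 15.8·1.6092 = 25.43 m
M_R = c_u·L_a·R = 38·25.43·15.8 = 15265.3 kN·m/m
M_D = W·d = 2555·2.86 = 7307.3 kN·m/m
FS = M_R / M_D = 15265.3 / 7307.3 = 2.089

FS = 2.09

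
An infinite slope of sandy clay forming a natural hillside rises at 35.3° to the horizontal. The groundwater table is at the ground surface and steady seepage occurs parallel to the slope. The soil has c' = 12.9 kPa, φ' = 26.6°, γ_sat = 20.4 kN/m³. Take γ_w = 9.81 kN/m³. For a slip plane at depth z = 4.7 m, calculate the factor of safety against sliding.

With seepage parallel to the slope and the water table at the surface, the effective normal stress on the slip plane uses the buoyant unit weight γ' = γ_sat − γ_w while the driving shear stress uses γ_sat:
FS = [c' + γ' z cos²β tanφ'] / [γ_sat z sinβ cosβ]
γ' = 20.4 − 9.81 = 10.59 kN/m³
Numerator = 12.9 + 10.59·4.7·cos²35.3°·tan26.6° = 12.9 + 10.59·4.7·0.6661·0.5008 = 29.502 kPa
Denominator = 20.4·4.7·sin35.3°·cos35.3° = 20.4·4.7·0.5779·0.8161 = 45.218 kPa
FS = 29.502 / 45.218 = 0.652

FS = 0.65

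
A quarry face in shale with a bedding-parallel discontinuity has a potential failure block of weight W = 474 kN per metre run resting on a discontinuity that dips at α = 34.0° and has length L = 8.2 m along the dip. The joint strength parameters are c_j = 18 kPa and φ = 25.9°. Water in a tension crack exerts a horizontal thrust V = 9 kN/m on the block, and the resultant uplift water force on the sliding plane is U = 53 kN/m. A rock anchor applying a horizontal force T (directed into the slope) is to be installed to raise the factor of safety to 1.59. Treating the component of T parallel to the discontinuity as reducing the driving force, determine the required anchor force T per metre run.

T = 77 kN/m

Resolving forces along and normal to the sliding plane, with the horizontal anchor force T adding T·sinα to the effective normal force and T·cosα acting up the plane against the driving force:
FS = [c_jL + (W cosα − U − V sinα + T sinα) tanφ] / [W sinα + V cosα − T cosα]
Without the anchor: N' = 334.9 kN/m, driving T_d = 272.5 kN/m, resisting R = 18·8.2 + 334.9·tan25.9° = 310.2 kN/m, FS = 1.14.
Setting FS = 1.59 and solving for T:
1.59·(272.5 − T cos34.0°) = 310.2 + T sin34.0°·tan25.9°
T·(sin34.0°·tan25.9° + 1.59·cos34.0°) = 1.59·272.5 − 310.2
T·(0.5592·0.4856 + 1.59·0.8290) = 433.3 − 310.2 = 123.1
T·1.5897 = 123.1
T = 77.4 kN/m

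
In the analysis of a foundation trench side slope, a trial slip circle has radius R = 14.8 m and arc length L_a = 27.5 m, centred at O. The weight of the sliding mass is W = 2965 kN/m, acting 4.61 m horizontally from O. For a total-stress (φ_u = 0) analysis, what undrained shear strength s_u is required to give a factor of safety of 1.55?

FS = s_u·L_a·R / (W·d), so s_u = FS·W·d / (L_a·R).
s_u = 1.55·2965·4.61 / (27.50·14.8) = 21186.4 / 407.00 = 52.06 kPa

s_u = 52.1 kPa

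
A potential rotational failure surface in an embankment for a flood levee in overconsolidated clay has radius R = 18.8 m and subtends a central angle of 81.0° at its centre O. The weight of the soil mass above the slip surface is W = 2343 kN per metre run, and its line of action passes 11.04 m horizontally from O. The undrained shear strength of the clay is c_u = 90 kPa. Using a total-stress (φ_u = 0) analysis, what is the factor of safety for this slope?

Taking moments about the centre O, the resisting moment is provided by the undrained shear strength acting along the arc:
Arc length L_a = R·θ = 18.8·(81.0°·π/180) = 18.8·1.4137 = 26.58 m
M_R = c_u·L_a·R = 90·26.58·18.8 = 44969.8 kN·m/m
M_D = W·d = 2343·11.04 = 25866.7 kN·m/m
FS = M_R / M_D = 44969.8 / 25866.7 = 1.739

FS = 1.74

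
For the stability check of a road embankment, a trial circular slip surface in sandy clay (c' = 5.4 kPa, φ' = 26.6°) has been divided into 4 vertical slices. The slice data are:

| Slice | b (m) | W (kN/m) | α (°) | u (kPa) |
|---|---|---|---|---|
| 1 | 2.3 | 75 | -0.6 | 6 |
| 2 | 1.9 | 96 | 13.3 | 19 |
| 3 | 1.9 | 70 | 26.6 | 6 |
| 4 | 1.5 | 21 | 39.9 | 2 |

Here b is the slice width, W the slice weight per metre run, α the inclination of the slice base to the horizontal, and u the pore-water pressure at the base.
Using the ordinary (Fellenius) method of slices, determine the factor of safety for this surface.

Ordinary method of slices: FS = Σ[c'·Δl_i + (W_i cosα_i − u_i·Δl_i)·tanφ'] / Σ W_i sinα_i, with Δl_i = b_i / cosα_i.
Slice 1: Δl = 2.3/cos(-0.6°) = 2.300 m; N'_1 = 75·cos(-0.6°) − 6·2.300 = 61.2; c'Δl = 12.42; W sinα = -0.8
Slice 2: Δl = 1.9/cos13.3° = 1.952 m; N'_2 = 96·cos13.3° − 19·1.952 = 56.3; c'Δl = 10.54; W sinα = 22.1
Slice 3: Δl = 1.9/cos26.6° = 2.125 m; N'_3 = 70·cos26.6° − 6·2.125 = 49.8; c'Δl = 11.47; W sinα = 31.3
Slice 4: Δl = 1.5/cos39.9° = 1.955 m; N'_4 = 21·cos39.9° − 2·1.955 = 12.2; c'Δl = 10.56; W sinα = 13.5
Σc'Δl = 45.0 kN/m; ΣN' = 179.6 kN/m; ΣW sinα = 66.1 kN/m
Resisting = 45.0 + 179.6·tan26.6° = 45.0 + 89.9 = 134.9 kN/m
FS = 134.9 / 66.1 = 2.041

FS = 2.04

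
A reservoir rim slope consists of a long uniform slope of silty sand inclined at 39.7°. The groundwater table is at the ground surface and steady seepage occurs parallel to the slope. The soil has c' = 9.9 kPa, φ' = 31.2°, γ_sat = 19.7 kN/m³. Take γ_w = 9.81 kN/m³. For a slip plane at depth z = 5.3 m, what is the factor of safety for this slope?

With seepage parallel to the slope and the water table at the surface, the effective normal stress on the slip plane uses the buoyant unit weight γ' = γ_sat − γ_w while the driving shear stress uses γ_sat:
FS = [c' + γ' z cos²β tanφ'] / [γ_sat z sinβ cosβ]
γ' = 19.7 − 9.81 = 9.89 kN/m³
Numerator = 9.9 + 9.89·5.3·cos²39.7°·tan31.2° = 9.9 + 9.89·5.3·0.5920·0.6056 = 28.692 kPa
Denominator = 19.7·5.3·sin39.7°·cos39.7° = 19.7·5.3·0.6388·0.7694 = 51.314 kPa
FS = 28.692 / 51.314 = 0.559

FS = 0.56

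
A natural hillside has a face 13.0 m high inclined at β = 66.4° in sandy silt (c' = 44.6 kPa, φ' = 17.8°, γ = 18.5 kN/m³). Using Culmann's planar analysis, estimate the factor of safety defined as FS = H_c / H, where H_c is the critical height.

FS = 1.91

H_c = (4c'/γ) · sinβ cosφ' / [1 − cos(β − φ')]
    = (4·44.6/18.5) · sin66.4°·cos17.8° / [1 − cos48.6°]
    = 9.643 · 0.8725 / 0.3387 = 24.84 m
FS = H_c / H = 24.84 / 13.0 = 1.911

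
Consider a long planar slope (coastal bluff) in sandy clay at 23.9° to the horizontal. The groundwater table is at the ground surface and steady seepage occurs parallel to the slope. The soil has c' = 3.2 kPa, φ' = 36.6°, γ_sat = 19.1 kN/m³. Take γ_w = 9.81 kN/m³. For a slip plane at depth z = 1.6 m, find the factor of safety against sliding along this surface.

With seepage parallel to the slope and the water table at the surface, the effective normal stress on the slip plane uses the buoyant unit weight γ' = γ_sat − γ_w while the driving shear stress uses γ_sat:
FS = [c' + γ' z cos²β tanφ'] / [γ_sat z sinβ cosβ]
γ' = 19.1 − 9.81 = 9.29 kN/m³
Numerator = 3.2 + 9.29·1.6·cos²23.9°·tan36.6° = 3.2 + 9.29·1.6·0.8359·0.7427 = 12.427 kPa
Denominator = 19.1·1.6·sin23.9°·cos23.9° = 19.1·1.6·0.4051·0.9143 = 11.319 kPa
FS = 12.427 / 11.319 = 1.098

FS = 1.10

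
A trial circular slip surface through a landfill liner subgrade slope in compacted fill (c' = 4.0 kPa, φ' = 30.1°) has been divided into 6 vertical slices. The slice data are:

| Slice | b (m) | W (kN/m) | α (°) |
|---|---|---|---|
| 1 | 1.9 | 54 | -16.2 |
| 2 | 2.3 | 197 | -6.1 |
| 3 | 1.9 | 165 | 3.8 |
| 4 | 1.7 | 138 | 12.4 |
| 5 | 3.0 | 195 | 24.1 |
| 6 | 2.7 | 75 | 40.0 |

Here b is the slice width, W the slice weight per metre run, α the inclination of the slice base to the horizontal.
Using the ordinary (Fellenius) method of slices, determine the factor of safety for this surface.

Ordinary method of slices: FS = Σ[c'·Δl_i + (W_i cosα_i)·tanφ'] / Σ W_i sinα_i, with Δl_i = b_i / cosα_i.
Slice 1: Δl = 1.9/cos(-16.2°) = 1.979 m; N'_1 = 54·cos(-16.2°) = 51.9; c'Δl = 7.91; W sinα = -15.1
Slice 2: Δl = 2.3/cos(-6.1°) = 2.313 m; N'_2 = 197·cos(-6.1°) = 195.9; c'Δl = 9.25; W sinα = -20.9
Slice 3: Δl = 1.9/cos3.8° = 1.904 m; N'_3 = 165·cos3.8° = 164.6; c'Δl = 7.62; W sinα = 10.9
Slice 4: Δl = 1.7/cos12.4° = 1.741 m; N'_4 = 138·cos12.4° = 134.8; c'Δl = 6.96; W sinα = 29.6
Slice 5: Δl = 3.0/cos24.1° = 3.286 m; N'_5 = 195·cos24.1° = 178.0; c'Δl = 13.15; W sinα = 79.6
Slice 6: Δl = 2.7/cos40.0° = 3.525 m; N'_6 = 75·cos40.0° = 57.5; c'Δl = 14.10; W sinα = 48.2
Σc'Δl = 59.0 kN/m; ΣN' = 782.6 kN/m; ΣW sinα = 132.4 kN/m
Resisting = 59.0 + 782.6·tan30.1° = 59.0 + 453.7 = 512.7 kN/m
FS = 512.7 / 132.4 = 3.872

FS = 3.87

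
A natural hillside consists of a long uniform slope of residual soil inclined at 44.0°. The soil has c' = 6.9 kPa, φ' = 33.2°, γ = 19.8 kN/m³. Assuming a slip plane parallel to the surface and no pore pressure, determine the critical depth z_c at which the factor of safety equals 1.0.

Setting FS = 1.00 in FS = [c' + γz cos²β tanφ'] / [γz sinβ cosβ] and solving for z:
z = c' / [γ cosβ (FS·sinβ − cosβ·tanφ')]
  = 6.9 / [19.8·cos44.0°·(1.00·sin44.0° − cos44.0°·tan33.2°)]
  = 6.9 / [19.8·0.7193·(1.00·0.6947 − 0.7193·0.6544)]
  = 6.9 / 3.1895 = 2.163 m

z_c = 2.16 m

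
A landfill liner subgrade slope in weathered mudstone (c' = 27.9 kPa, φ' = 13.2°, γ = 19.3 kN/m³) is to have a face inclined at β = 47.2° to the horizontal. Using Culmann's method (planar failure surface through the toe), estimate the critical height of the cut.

Culmann's analysis gives the critical failure plane at α_cr = (β + φ')/2 = (47.2 + 13.2)/2 = 30.2°, and the critical height
H_c = (4c'/γ) · sinβ cosφ' / [1 − cos(β − φ')]
    = (4·27.9/19.3) · sin47.2°·cos13.2° / [1 − cos(34.0°)]
    = 5.782 · 0.7337·0.9736 / [1 − 0.8290]
    = 5.782 · 0.7143 / 0.1710
    = 24.16 m

H_c = 24.16 m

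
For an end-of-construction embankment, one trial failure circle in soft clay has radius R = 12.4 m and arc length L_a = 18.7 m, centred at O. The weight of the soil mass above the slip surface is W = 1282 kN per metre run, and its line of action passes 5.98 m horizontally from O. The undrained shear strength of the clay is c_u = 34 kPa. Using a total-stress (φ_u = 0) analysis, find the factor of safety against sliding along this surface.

FS = 1.03

Taking moments about the centre O, the resisting moment is provided by the undrained shear strength acting along the arc:
M_R = c_u·L_a·R = 34·18.70·12.4 = 7883.9 kN·m/m
M_D = W·d = 1282·5.98 = 7666.4 kN·m/m
FS = M_R / M_D = 7883.9 / 7666.4 = 1.028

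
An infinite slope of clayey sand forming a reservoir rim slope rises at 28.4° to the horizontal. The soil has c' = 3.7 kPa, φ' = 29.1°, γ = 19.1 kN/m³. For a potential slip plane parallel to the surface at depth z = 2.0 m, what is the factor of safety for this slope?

For an infinite slope with a slip plane parallel to the surface (no pore pressure): FS = [c' + γz cos²β tanφ'] / [γz sinβ cosβ].
γz = 19.1·2.0 = 38.20 kN/m²
Numerator = 3.7 + 38.20·cos²28.4°·tan29.1° = 3.7 + 38.20·0.7738·0.5566 = 20.152 kPa
Denominator = 38.20·sin28.4°·cos28.4° = 38.20·0.4756·0.8796 = 15.982 kPa
FS = 20.152 / 15.982 = 1.261

FS = 1.26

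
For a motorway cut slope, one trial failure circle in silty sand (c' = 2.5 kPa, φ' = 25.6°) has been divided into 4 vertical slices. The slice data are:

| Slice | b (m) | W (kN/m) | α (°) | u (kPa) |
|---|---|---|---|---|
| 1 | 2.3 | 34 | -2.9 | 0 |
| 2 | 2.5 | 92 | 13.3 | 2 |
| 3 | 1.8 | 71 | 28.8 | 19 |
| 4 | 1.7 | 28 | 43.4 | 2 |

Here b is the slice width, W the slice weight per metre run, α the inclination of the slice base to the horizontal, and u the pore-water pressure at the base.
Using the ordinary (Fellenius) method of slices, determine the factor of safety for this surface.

FS = 1.35

Ordinary method of slices: FS = Σ[c'·Δl_i + (W_i cosα_i − u_i·Δl_i)·tanφ'] / Σ W_i sinα_i, with Δl_i = b_i / cosα_i.
Slice 1: Δl = 2.3/cos(-2.9°) = 2.303 m; N'_1 = 34·cos(-2.9°) − 0·2.303 = 34.0; c'Δl = 5.76; W sinα = -1.7
Slice 2: Δl = 2.5/cos13.3° = 2.569 m; N'_2 = 92·cos13.3° − 2·2.569 = 84.4; c'Δl = 6.42; W sinα = 21.2
Slice 3: Δl = 1.8/cos28.8° = 2.054 m; N'_3 = 71·cos28.8° − 19·2.054 = 23.2; c'Δl = 5.14; W sinα = 34.2
Slice 4: Δl = 1.7/cos43.4° = 2.340 m; N'_4 = 28·cos43.4° − 2·2.340 = 15.7; c'Δl = 5.85; W sinα = 19.2
Σc'Δl = 23.2 kN/m; ΣN' = 157.2 kN/m; ΣW sinα = 72.9 kN/m
Resisting = 23.2 + 157.2·tan25.6° = 23.2 + 75.3 = 98.5 kN/m
FS = 98.5 / 72.9 = 1.351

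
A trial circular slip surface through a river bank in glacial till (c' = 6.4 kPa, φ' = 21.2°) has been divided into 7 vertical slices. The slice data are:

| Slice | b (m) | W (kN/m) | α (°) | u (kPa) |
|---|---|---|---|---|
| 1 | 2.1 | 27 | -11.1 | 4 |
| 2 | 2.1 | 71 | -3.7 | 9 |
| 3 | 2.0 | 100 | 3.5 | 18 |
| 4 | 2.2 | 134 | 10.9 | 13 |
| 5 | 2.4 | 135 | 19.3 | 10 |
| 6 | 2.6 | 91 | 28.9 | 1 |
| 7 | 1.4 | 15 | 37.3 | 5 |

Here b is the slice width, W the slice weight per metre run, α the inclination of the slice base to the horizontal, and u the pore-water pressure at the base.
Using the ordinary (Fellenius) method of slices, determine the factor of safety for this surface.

FS = 2.20

Ordinary method of slices: FS = Σ[c'·Δl_i + (W_i cosα_i − u_i·Δl_i)·tanφ'] / Σ W_i sinα_i, with Δl_i = b_i / cosα_i.
Slice 1: Δl = 2.1/cos(-11.1°) = 2.140 m; N'_1 = 27·cos(-11.1°) − 4·2.140 = 17.9; c'Δl = 13.70; W sinα = -5.2
Slice 2: Δl = 2.1/cos(-3.7°) = 2.104 m; N'_2 = 71·cos(-3.7°) − 9·2.104 = 51.9; c'Δl = 13.47; W sinα = -4.6
Slice 3: Δl = 2.0/cos3.5° = 2.004 m; N'_3 = 100·cos3.5° − 18·2.004 = 63.7; c'Δl = 12.82; W sinα = 6.1
Slice 4: Δl = 2.2/cos10.9° = 2.240 m; N'_4 = 134·cos10.9° − 13·2.240 = 102.5; c'Δl = 14.34; W sinα = 25.3
Slice 5: Δl = 2.4/cos19.3° = 2.543 m; N'_5 = 135·cos19.3° − 10·2.543 = 102.0; c'Δl = 16.27; W sinα = 44.6
Slice 6: Δl = 2.6/cos28.9° = 2.970 m; N'_6 = 91·cos28.9° − 1·2.970 = 76.7; c'Δl = 19.01; W sinα = 44.0
Slice 7: Δl = 1.4/cos37.3° = 1.760 m; N'_7 = 15·cos37.3° − 5·1.760 = 3.1; c'Δl = 11.26; W sinα = 9.1
Σc'Δl = 100.9 kN/m; ΣN' = 417.9 kN/m; ΣW sinα = 119.4 kN/m
Resisting = 100.9 + 417.9·tan21.2° = 100.9 + 162.1 = 263.0 kN/m
FS = 263.0 / 119.4 = 2.203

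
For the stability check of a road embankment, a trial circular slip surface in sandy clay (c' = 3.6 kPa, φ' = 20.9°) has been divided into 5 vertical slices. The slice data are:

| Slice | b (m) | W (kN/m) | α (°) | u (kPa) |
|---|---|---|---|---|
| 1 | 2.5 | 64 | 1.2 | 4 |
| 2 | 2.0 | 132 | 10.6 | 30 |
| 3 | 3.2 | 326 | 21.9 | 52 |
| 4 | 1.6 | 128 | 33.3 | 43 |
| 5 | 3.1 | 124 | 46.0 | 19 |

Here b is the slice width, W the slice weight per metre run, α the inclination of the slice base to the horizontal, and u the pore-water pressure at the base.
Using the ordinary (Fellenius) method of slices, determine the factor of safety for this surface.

Ordinary method of slices: FS = Σ[c'·Δl_i + (W_i cosα_i − u_i·Δl_i)·tanφ'] / Σ W_i sinα_i, with Δl_i = b_i / cosα_i.
Slice 1: Δl = 2.5/cos1.2° = 2.501 m; N'_1 = 64·cos1.2° − 4·2.501 = 54.0; c'Δl = 9.00; W sinα = 1.3
Slice 2: Δl = 2.0/cos10.6° = 2.035 m; N'_2 = 132·cos10.6° − 30·2.035 = 68.7; c'Δl = 7.32; W sinα = 24.3
Slice 3: Δl = 3.2/cos21.9° = 3.449 m; N'_3 = 326·cos21.9° − 52·3.449 = 123.1; c'Δl = 12.42; W sinα = 121.6
Slice 4: Δl = 1.6/cos33.3° = 1.914 m; N'_4 = 128·cos33.3° − 43·1.914 = 24.7; c'Δl = 6.89; W sinα = 70.3
Slice 5: Δl = 3.1/cos46.0° = 4.463 m; N'_5 = 124·cos46.0° − 19·4.463 = 1.3; c'Δl = 16.07; W sinα = 89.2
Σc'Δl = 51.7 kN/m; ΣN' = 271.8 kN/m; ΣW sinα = 306.7 kN/m
Resisting = 51.7 + 271.8·tan20.9° = 51.7 + 103.8 = 155.5 kN/m
FS = 155.5 / 306.7 = 0.507

FS = 0.51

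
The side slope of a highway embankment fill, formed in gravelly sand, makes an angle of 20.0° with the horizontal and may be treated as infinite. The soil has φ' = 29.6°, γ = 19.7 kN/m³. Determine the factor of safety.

For a dry cohesionless infinite slope the factor of safety is FS = tanφ' / tanβ.
FS = tan29.6° / tan20.0° = 0.5681 / 0.3640 = 1.561

FS = 1.56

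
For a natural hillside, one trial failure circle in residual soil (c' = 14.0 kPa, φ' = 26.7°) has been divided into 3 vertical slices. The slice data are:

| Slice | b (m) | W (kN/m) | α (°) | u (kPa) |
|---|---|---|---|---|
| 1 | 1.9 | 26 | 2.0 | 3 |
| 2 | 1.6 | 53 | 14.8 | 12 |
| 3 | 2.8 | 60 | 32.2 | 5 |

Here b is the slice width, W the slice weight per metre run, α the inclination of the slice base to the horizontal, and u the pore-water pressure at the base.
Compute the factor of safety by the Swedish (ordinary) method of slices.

FS = 3.00

Ordinary method of slices: FS = Σ[c'·Δl_i + (W_i cosα_i − u_i·Δl_i)·tanφ'] / Σ W_i sinα_i, with Δl_i = b_i / cosα_i.
Slice 1: Δl = 1.9/cos2.0° = 1.901 m; N'_1 = 26·cos2.0° − 3·1.901 = 20.3; c'Δl = 26.62; W sinα = 0.9
Slice 2: Δl = 1.6/cos14.8° = 1.655 m; N'_2 = 53·cos14.8° − 12·1.655 = 31.4; c'Δl = 23.17; W sinα = 13.5
Slice 3: Δl = 2.8/cos32.2° = 3.309 m; N'_3 = 60·cos32.2° − 5·3.309 = 34.2; c'Δl = 46.33; W sinα = 32.0
Σc'Δl = 96.1 kN/m; ΣN' = 85.9 kN/m; ΣW sinα = 46.4 kN/m
Resisting = 96.1 + 85.9·tan26.7° = 96.1 + 43.2 = 139.3 kN/m
FS = 139.3 / 46.4 = 3.001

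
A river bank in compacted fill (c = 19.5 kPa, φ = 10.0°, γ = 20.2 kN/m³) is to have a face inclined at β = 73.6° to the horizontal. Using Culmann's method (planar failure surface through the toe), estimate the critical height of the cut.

H_c = 6.57 m

Culmann's analysis gives the critical failure plane at α_cr = (β + φ)/2 = (73.6 + 10.0)/2 = 41.8°, and the critical height
H_c = (4c/γ) · sinβ cosφ / [1 − cos(β − φ)]
    = (4·19.5/20.2) · sin73.6°·cos10.0° / [1 − cos(63.6°)]
    = 3.861 · 0.9593·0.9848 / [1 − 0.4446]
    = 3.861 · 0.9447 / 0.5554
    = 6.57 m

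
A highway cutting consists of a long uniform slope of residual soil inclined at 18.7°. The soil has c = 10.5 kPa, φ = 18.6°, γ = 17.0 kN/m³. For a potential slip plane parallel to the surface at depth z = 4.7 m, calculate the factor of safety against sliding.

For an infinite slope with a slip plane parallel to the surface (no pore pressure): FS = [c + γz cos²β tanφ] / [γz sinβ cosβ].
γz = 17.0·4.7 = 79.90 kN/m²
Numerator = 10.5 + 79.90·cos²18.7°·tan18.6° = 10.5 + 79.90·0.8972·0.3365 = 34.625 kPa
Denominator = 79.90·sin18.7°·cos18.7° = 79.90·0.3206·0.9472 = 24.265 kPa
FS = 34.625 / 24.265 = 1.427

FS = 1.43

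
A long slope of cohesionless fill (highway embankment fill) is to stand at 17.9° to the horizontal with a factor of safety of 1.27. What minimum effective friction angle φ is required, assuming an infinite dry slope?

FS = tanφ/tanβ ⇒ tanφ = FS · tanβ = 1.27 · tan17.9° = 0.4102
φ = arctan(0.4102) = 22.30°

φ = 22.3°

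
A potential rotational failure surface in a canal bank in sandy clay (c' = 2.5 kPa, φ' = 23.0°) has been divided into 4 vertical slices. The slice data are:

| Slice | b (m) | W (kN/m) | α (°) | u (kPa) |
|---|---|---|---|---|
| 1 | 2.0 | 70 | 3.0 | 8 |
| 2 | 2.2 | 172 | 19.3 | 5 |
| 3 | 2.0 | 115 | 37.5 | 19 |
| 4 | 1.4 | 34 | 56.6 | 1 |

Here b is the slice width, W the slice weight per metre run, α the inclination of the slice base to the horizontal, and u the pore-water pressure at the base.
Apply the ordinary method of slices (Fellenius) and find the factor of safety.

Ordinary method of slices: FS = Σ[c'·Δl_i + (W_i cosα_i − u_i·Δl_i)·tanφ'] / Σ W_i sinα_i, with Δl_i = b_i / cosα_i.
Slice 1: Δl = 2.0/cos3.0° = 2.003 m; N'_1 = 70·cos3.0° − 8·2.003 = 53.9; c'Δl = 5.01; W sinα = 3.7
Slice 2: Δl = 2.2/cos19.3° = 2.331 m; N'_2 = 172·cos19.3° − 5·2.331 = 150.7; c'Δl = 5.83; W sinα = 56.8
Slice 3: Δl = 2.0/cos37.5° = 2.521 m; N'_3 = 115·cos37.5° − 19·2.521 = 43.3; c'Δl = 6.30; W sinα = 70.0
Slice 4: Δl = 1.4/cos56.6° = 2.543 m; N'_4 = 34·cos56.6° − 1·2.543 = 16.2; c'Δl = 6.36; W sinα = 28.4
Σc'Δl = 23.5 kN/m; ΣN' = 264.1 kN/m; ΣW sinα = 158.9 kN/m
Resisting = 23.5 + 264.1·tan23.0° = 23.5 + 112.1 = 135.6 kN/m
FS = 135.6 / 158.9 = 0.853

FS = 0.85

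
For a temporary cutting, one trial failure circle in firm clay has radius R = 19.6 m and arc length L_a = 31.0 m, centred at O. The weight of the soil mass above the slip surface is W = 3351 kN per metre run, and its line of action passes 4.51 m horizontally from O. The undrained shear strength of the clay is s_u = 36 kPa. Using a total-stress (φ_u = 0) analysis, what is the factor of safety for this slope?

FS = 1.45

Taking moments about the centre O, the resisting moment is provided by the undrained shear strength acting along the arc:
M_R = s_u·L_a·R = 36·31.00·19.6 = 21873.6 kN·m/m
M_D = W·d = 3351·4.51 = 15113.0 kN·m/m
FS = M_R / M_D = 21873.6 / 15113.0 = 1.447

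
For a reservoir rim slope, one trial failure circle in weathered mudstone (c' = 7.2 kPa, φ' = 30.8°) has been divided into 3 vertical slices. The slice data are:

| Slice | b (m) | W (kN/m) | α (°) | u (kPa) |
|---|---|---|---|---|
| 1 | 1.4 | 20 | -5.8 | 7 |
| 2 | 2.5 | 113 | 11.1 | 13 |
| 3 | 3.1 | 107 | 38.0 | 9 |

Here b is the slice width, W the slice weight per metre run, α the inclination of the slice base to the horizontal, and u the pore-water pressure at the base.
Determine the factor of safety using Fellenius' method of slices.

Ordinary method of slices: FS = Σ[c'·Δl_i + (W_i cosα_i − u_i·Δl_i)·tanφ'] / Σ W_i sinα_i, with Δl_i = b_i / cosα_i.
Slice 1: Δl = 1.4/cos(-5.8°) = 1.407 m; N'_1 = 20·cos(-5.8°) − 7·1.407 = 10.0; c'Δl = 10.13; W sinα = -2.0
Slice 2: Δl = 2.5/cos11.1° = 2.548 m; N'_2 = 113·cos11.1° − 13·2.548 = 77.8; c'Δl = 18.34; W sinα = 21.8
Slice 3: Δl = 3.1/cos38.0° = 3.934 m; N'_3 = 107·cos38.0° − 9·3.934 = 48.9; c'Δl = 28.32; W sinα = 65.9
Σc'Δl = 56.8 kN/m; ΣN' = 136.7 kN/m; ΣW sinα = 85.6 kN/m
Resisting = 56.8 + 136.7·tan30.8° = 56.8 + 81.5 = 138.3 kN/m
FS = 138.3 / 85.6 = 1.616

FS = 1.62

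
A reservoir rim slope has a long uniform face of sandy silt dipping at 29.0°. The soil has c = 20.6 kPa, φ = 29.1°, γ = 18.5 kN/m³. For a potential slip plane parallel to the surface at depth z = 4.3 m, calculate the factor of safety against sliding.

For an infinite slope with a slip plane parallel to the surface (no pore pressure): FS = [c + γz cos²β tanφ] / [γz sinβ cosβ].
γz = 18.5·4.3 = 79.55 kN/m²
Numerator = 20.6 + 79.55·cos²29.0°·tan29.1° = 20.6 + 79.55·0.7650·0.5566 = 54.470 kPa
Denominator = 79.55·sin29.0°·cos29.0° = 79.55·0.4848·0.8746 = 33.731 kPa
FS = 54.470 / 33.731 = 1.615

FS = 1.61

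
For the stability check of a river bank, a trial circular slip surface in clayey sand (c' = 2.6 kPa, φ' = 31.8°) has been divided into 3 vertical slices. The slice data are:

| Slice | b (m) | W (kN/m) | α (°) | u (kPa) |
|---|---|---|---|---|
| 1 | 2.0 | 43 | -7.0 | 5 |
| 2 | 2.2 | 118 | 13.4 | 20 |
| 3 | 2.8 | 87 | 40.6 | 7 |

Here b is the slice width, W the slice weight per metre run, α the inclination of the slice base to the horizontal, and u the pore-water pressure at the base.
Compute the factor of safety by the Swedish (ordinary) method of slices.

FS = 1.38

Ordinary method of slices: FS = Σ[c'·Δl_i + (W_i cosα_i − u_i·Δl_i)·tanφ'] / Σ W_i sinα_i, with Δl_i = b_i / cosα_i.
Slice 1: Δl = 2.0/cos(-7.0°) = 2.015 m; N'_1 = 43·cos(-7.0°) − 5·2.015 = 32.6; c'Δl = 5.24; W sinα = -5.2
Slice 2: Δl = 2.2/cos13.4° = 2.262 m; N'_2 = 118·cos13.4° − 20·2.262 = 69.6; c'Δl = 5.88; W sinα = 27.3
Slice 3: Δl = 2.8/cos40.6° = 3.688 m; N'_3 = 87·cos40.6° − 7·3.688 = 40.2; c'Δl = 9.59; W sinα = 56.6
Σc'Δl = 20.7 kN/m; ΣN' = 142.4 kN/m; ΣW sinα = 78.7 kN/m
Resisting = 20.7 + 142.4·tan31.8° = 20.7 + 88.3 = 109.0 kN/m
FS = 109.0 / 78.7 = 1.385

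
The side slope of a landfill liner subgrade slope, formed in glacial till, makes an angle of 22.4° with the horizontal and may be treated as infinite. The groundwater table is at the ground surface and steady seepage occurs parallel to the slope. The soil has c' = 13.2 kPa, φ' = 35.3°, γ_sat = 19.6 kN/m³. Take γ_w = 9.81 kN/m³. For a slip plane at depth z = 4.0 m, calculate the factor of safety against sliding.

FS = 1.34

With seepage parallel to the slope and the water table at the surface, the effective normal stress on the slip plane uses the buoyant unit weight γ' = γ_sat − γ_w while the driving shear stress uses γ_sat:
FS = [c' + γ' z cos²β tanφ'] / [γ_sat z sinβ cosβ]
γ' = 19.6 − 9.81 = 9.79 kN/m³
Numerator = 13.2 + 9.79·4.0·cos²22.4°·tan35.3° = 13.2 + 9.79·4.0·0.8548·0.7080 = 36.900 kPa
Denominator = 19.6·4.0·sin22.4°·cos22.4° = 19.6·4.0·0.3811·0.9245 = 27.622 kPa
FS = 36.900 / 27.622 = 1.336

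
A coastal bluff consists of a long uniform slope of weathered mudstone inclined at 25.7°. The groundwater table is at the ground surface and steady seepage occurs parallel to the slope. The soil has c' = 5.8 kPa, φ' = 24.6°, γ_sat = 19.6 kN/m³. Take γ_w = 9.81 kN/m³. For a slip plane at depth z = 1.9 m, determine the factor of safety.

With seepage parallel to the slope and the water table at the surface, the effective normal stress on the slip plane uses the buoyant unit weight γ' = γ_sat − γ_w while the driving shear stress uses γ_sat:
FS = [c' + γ' z cos²β tanφ'] / [γ_sat z sinβ cosβ]
γ' = 19.6 − 9.81 = 9.79 kN/m³
Numerator = 5.8 + 9.79·1.9·cos²25.7°·tan24.6° = 5.8 + 9.79·1.9·0.8119·0.4578 = 12.715 kPa
Denominator = 19.6·1.9·sin25.7°·cos25.7° = 19.6·1.9·0.4337·0.9011 = 14.552 kPa
FS = 12.715 / 14.552 = 0.874

FS = 0.87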